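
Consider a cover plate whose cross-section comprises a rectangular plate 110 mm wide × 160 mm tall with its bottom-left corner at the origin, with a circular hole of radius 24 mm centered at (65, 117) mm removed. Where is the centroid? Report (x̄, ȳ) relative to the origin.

x̄ = 53.85 mm, ȳ = 75.76 mm

Part | A | x̄ᵢ | ȳᵢ | A·x̄ᵢ | A·ȳᵢ
plate | 17600.00 | 55.00 | 80.00 | 968000.00 | 1408000.00
hole | -1809.56 | 65.00 | 117.00 | -117621.23 | -211718.21
Σ | 15790.44 |  |  | 850378.77 | 1196281.79
x̄ = 850378.77 / 15790.44 = 53.85 mm
ȳ = 1196281.79 / 15790.44 = 75.76 mm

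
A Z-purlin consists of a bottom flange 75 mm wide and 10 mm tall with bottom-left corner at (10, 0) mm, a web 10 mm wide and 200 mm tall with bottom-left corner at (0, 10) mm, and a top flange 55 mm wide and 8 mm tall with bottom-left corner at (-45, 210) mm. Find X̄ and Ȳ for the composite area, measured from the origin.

X̄ = 11.89 mm, Ȳ = 99.66 mm

bottom flange: A = 75 × 10 = 750.00, centroid at (47.50, 5.00).
web: A = 10 × 200 = 2000.00, centroid at (5.00, 110.00).
top flange: A = 55 × 8 = 440.00, centroid at (-17.50, 214.00).
ΣA = 3190.00 mm²
ΣAX̄ = (750.00)(47.50) + (2000.00)(5.00) + (440.00)(-17.50) = 37925.00 mm³
ΣAȲ = (750.00)(5.00) + (2000.00)(110.00) + (440.00)(214.00) = 317910.00 mm³
X̄ = 37925.00 / 3190.00 = 11.89 mm
Ȳ = 317910.00 / 3190.00 = 99.66 mm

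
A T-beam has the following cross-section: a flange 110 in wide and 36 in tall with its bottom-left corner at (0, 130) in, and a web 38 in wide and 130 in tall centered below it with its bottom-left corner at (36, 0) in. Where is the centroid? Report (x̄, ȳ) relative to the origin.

web: A = 38 × 130 = 4940.00, centroid at (55.00, 65.00).
flange: A = 110 × 36 = 3960.00, centroid at (55.00, 148.00).
ΣA = 8900.00 in², ΣAx̄ = 489500.00 in³, ΣAȳ = 907180.00 in³.
x̄ = 489500.00/8900.00 = 55.00 in; ȳ = 907180.00/8900.00 = 101.93 in.

x̄ = 55.00 in, ȳ = 101.93 in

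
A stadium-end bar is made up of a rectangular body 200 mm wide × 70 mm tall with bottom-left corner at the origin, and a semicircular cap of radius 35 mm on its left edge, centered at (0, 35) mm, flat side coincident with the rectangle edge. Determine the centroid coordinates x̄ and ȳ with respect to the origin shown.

x̄ = 86.12 mm, ȳ = 35.00 mm

Part | A | x̄ᵢ | ȳᵢ | A·x̄ᵢ | A·ȳᵢ
rectangular body | 14000.00 | 100.00 | 35.00 | 1400000.00 | 490000.00
semicircular end | 1924.23 | -14.85 | 35.00 | -28583.33 | 67347.89
Σ | 15924.23 |  |  | 1371416.67 | 557347.89
x̄ = 1371416.67 / 15924.23 = 86.12 mm
ȳ = 557347.89 / 15924.23 = 35.00 mm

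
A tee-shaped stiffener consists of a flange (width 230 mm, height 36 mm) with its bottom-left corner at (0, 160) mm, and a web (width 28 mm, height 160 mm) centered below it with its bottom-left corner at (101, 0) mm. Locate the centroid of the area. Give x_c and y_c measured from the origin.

web: A = 28 × 160 = 4480.00, centroid at (115.00, 80.00).
flange: A = 230 × 36 = 8280.00, centroid at (115.00, 178.00).
ΣA = 12760.00 mm²
ΣAx_c = (4480.00)(115.00) + (8280.00)(115.00) = 1467400.00 mm³
ΣAy_c = (4480.00)(80.00) + (8280.00)(178.00) = 1832240.00 mm³
x_c = 1467400.00 / 12760.00 = 115.00 mm
y_c = 1832240.00 / 12760.00 = 143.59 mm

x_c = 115.00 mm, y_c = 143.59 mm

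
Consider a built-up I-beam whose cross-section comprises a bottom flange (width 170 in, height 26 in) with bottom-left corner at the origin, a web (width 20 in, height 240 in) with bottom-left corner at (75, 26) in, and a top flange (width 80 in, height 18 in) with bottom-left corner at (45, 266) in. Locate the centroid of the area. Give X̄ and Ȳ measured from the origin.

X̄ = 85.00 in, Ȳ = 108.28 in

bottom flange: A = 170 × 26 = 4420.00, centroid at (85.00, 13.00).
web: A = 20 × 240 = 4800.00, centroid at (85.00, 146.00).
top flange: A = 80 × 18 = 1440.00, centroid at (85.00, 275.00).
ΣA = 10660.00 in², ΣAX̄ = 906100.00 in³, ΣAȲ = 1154260.00 in³.
X̄ = 906100.00/10660.00 = 85.00 in; Ȳ = 1154260.00/10660.00 = 108.28 in.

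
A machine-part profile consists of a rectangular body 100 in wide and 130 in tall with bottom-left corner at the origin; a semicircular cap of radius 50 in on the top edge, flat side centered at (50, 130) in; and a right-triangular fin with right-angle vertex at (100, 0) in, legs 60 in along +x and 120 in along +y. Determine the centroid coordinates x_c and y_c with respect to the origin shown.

rectangular body: A = 100 × 130 = 13000.00, centroid at (50.00, 65.00).
semicircular top: A = ½π·50² = 3926.99, centroid at (50.00, 151.22).
triangular fin: A = ½·60·120 = 3600.00, centroid at (120.00, 40.00).
ΣA = 20526.99 in², ΣAx_c = 1278349.54 in³, ΣAy_c = 1582842.14 in³.
x_c = 1278349.54/20526.99 = 62.28 in; y_c = 1582842.14/20526.99 = 77.11 in.

x_c = 62.28 in, y_c = 77.11 in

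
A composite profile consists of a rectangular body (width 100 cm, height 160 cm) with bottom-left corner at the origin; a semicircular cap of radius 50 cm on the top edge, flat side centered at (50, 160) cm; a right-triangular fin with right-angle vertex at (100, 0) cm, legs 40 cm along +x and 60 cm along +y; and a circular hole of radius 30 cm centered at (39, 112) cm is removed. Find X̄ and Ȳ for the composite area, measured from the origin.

rectangular body: A = 100 × 160 = 16000.00, centroid at (50.00, 80.00).
semicircular top: A = ½π·50² = 3926.99, centroid at (50.00, 181.22).
triangular fin: A = ½·40·60 = 1200.00, centroid at (113.33, 20.00).
hole: A = −π·30² = -2827.43, centroid at (39.00, 112.00).
ΣA = 18299.56 cm², ΣAX̄ = 1022079.64 cm³, ΣAȲ = 1698979.32 cm³.
X̄ = 1022079.64/18299.56 = 55.85 cm; Ȳ = 1698979.32/18299.56 = 92.84 cm.

X̄ = 55.85 cm, Ȳ = 92.84 cm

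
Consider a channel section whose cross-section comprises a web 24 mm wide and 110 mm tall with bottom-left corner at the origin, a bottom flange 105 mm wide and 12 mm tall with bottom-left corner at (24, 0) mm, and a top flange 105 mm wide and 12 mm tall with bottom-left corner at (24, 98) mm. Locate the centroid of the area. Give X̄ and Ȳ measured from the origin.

web: A = 24 × 110 = 2640.00, centroid at (12.00, 55.00).
bottom flange: A = 105 × 12 = 1260.00, centroid at (76.50, 6.00).
top flange: A = 105 × 12 = 1260.00, centroid at (76.50, 104.00).
ΣA = 5160.00 mm²
ΣAX̄ = (2640.00)(12.00) + (1260.00)(76.50) + (1260.00)(76.50) = 224460.00 mm³
ΣAȲ = (2640.00)(55.00) + (1260.00)(6.00) + (1260.00)(104.00) = 283800.00 mm³
X̄ = 224460.00 / 5160.00 = 43.50 mm
Ȳ = 283800.00 / 5160.00 = 55.00 mm

X̄ = 43.50 mm, Ȳ = 55.00 mm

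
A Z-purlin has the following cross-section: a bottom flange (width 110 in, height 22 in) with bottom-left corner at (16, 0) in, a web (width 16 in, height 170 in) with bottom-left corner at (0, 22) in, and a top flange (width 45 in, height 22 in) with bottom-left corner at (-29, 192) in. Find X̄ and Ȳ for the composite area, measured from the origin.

X̄ = 30.53 in, Ȳ = 84.61 in

bottom flange: A = 110 × 22 = 2420.00, centroid at (71.00, 11.00).
web: A = 16 × 170 = 2720.00, centroid at (8.00, 107.00).
top flange: A = 45 × 22 = 990.00, centroid at (-6.50, 203.00).
ΣA = 6130.00 in²
ΣAX̄ = (2420.00)(71.00) + (2720.00)(8.00) + (990.00)(-6.50) = 187145.00 in³
ΣAȲ = (2420.00)(11.00) + (2720.00)(107.00) + (990.00)(203.00) = 518630.00 in³
X̄ = 187145.00 / 6130.00 = 30.53 in
Ȳ = 518630.00 / 6130.00 = 84.61 in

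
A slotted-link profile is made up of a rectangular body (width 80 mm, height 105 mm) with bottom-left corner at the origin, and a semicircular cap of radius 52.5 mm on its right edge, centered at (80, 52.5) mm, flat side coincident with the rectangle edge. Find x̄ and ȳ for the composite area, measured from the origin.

x̄ = 61.18 mm, ȳ = 52.50 mm

Part | A | x̄ᵢ | ȳᵢ | A·x̄ᵢ | A·ȳᵢ
rectangular body | 8400.00 | 40.00 | 52.50 | 336000.00 | 441000.00
semicircular end | 4329.51 | 102.28 | 52.50 | 442829.34 | 227299.14
Σ | 12729.51 |  |  | 778829.34 | 668299.14
x̄ = 778829.34 / 12729.51 = 61.18 mm
ȳ = 668299.14 / 12729.51 = 52.50 mm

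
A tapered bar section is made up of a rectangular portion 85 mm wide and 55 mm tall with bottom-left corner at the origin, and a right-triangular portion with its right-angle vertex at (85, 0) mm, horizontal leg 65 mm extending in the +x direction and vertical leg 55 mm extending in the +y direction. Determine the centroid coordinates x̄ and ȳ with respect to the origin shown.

x̄ = 60.25 mm, ȳ = 24.96 mm

rectangular portion: A = 85 × 55 = 4675.00, centroid at (42.50, 27.50).
triangular portion: A = ½·65·55 = 1787.50, centroid at (106.67, 18.33).
ΣA = 6462.50 mm², ΣAx̄ = 389354.17 mm³, ΣAȳ = 161333.33 mm³.
x̄ = 389354.17/6462.50 = 60.25 mm; ȳ = 161333.33/6462.50 = 24.96 mm.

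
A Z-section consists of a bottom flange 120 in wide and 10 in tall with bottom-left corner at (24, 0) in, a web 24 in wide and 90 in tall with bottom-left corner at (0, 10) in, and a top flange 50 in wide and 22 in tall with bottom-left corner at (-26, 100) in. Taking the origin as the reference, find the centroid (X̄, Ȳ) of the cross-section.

X̄ = 28.17 in, Ȳ = 55.36 in

bottom flange: A = 120 × 10 = 1200.00, centroid at (84.00, 5.00).
web: A = 24 × 90 = 2160.00, centroid at (12.00, 55.00).
top flange: A = 50 × 22 = 1100.00, centroid at (-1.00, 111.00).
ΣA = 4460.00 in²
ΣAX̄ = (1200.00)(84.00) + (2160.00)(12.00) + (1100.00)(-1.00) = 125620.00 in³
ΣAȲ = (1200.00)(5.00) + (2160.00)(55.00) + (1100.00)(111.00) = 246900.00 in³
X̄ = 125620.00 / 4460.00 = 28.17 in
Ȳ = 246900.00 / 4460.00 = 55.36 in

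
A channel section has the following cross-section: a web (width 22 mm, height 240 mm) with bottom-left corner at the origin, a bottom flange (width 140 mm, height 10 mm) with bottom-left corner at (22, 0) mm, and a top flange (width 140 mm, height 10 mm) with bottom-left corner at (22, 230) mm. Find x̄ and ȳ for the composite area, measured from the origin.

x̄ = 39.07 mm, ȳ = 120.00 mm

web: A = 22 × 240 = 5280.00, centroid at (11.00, 120.00).
bottom flange: A = 140 × 10 = 1400.00, centroid at (92.00, 5.00).
top flange: A = 140 × 10 = 1400.00, centroid at (92.00, 235.00).
ΣA = 8080.00 mm², ΣAx̄ = 315680.00 mm³, ΣAȳ = 969600.00 mm³.
x̄ = 315680.00/8080.00 = 39.07 mm; ȳ = 969600.00/8080.00 = 120.00 mm.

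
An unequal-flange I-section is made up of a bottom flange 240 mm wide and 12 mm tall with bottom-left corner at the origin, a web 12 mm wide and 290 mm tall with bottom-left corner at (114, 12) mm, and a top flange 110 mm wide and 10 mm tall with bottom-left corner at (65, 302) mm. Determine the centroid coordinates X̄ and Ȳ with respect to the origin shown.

X̄ = 120.00 mm, Ȳ = 120.82 mm

Part | A | x̄ᵢ | ȳᵢ | A·x̄ᵢ | A·ȳᵢ
bottom flange | 2880.00 | 120.00 | 6.00 | 345600.00 | 17280.00
web | 3480.00 | 120.00 | 157.00 | 417600.00 | 546360.00
top flange | 1100.00 | 120.00 | 307.00 | 132000.00 | 337700.00
Σ | 7460.00 |  |  | 895200.00 | 901340.00
X̄ = 895200.00 / 7460.00 = 120.00 mm
Ȳ = 901340.00 / 7460.00 = 120.82 mm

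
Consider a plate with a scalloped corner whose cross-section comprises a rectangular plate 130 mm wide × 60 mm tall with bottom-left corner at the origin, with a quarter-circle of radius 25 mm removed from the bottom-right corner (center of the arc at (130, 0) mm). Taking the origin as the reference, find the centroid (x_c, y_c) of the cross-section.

x_c = 61.35 mm, y_c = 31.30 mm

plate: A = 130 × 60 = 7800.00, centroid at (65.00, 30.00).
removed quarter-circle: A = −¼π·25² = -490.87, centroid at (119.39, 10.61).
ΣA = 7309.13 mm²
ΣAx_c = (7800.00)(65.00) + (-490.87)(119.39) = 448394.73 mm³
ΣAy_c = (7800.00)(30.00) + (-490.87)(10.61) = 228791.67 mm³
x_c = 448394.73 / 7309.13 = 61.35 mm
y_c = 228791.67 / 7309.13 = 31.30 mm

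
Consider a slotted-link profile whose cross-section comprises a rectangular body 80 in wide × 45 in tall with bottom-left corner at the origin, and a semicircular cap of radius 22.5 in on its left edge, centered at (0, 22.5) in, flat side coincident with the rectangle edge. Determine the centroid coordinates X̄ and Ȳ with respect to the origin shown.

X̄ = 31.04 in, Ȳ = 22.50 in

rectangular body: A = 80 × 45 = 3600.00, centroid at (40.00, 22.50).
semicircular end: A = ½π·22.5² = 795.22, centroid at (-9.55, 22.50).
ΣA = 4395.22 in²
ΣAX̄ = (3600.00)(40.00) + (795.22)(-9.55) = 136406.25 in³
ΣAȲ = (3600.00)(22.50) + (795.22)(22.50) = 98892.35 in³
X̄ = 136406.25 / 4395.22 = 31.04 in
Ȳ = 98892.35 / 4395.22 = 22.50 in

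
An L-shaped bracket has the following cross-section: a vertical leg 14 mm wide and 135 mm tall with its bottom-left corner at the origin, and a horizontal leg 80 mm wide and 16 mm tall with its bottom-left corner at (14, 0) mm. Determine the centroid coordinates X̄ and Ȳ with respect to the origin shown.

X̄ = 25.98 mm, Ȳ = 43.47 mm

Part | A | x̄ᵢ | ȳᵢ | A·x̄ᵢ | A·ȳᵢ
vertical leg | 1890.00 | 7.00 | 67.50 | 13230.00 | 127575.00
horizontal leg | 1280.00 | 54.00 | 8.00 | 69120.00 | 10240.00
Σ | 3170.00 |  |  | 82350.00 | 137815.00
X̄ = 82350.00 / 3170.00 = 25.98 mm
Ȳ = 137815.00 / 3170.00 = 43.47 mm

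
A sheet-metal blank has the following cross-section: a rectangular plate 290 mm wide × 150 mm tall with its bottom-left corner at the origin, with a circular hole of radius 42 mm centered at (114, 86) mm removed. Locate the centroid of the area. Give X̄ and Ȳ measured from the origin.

X̄ = 149.53 mm, Ȳ = 73.39 mm

plate: A = 290 × 150 = 43500.00, centroid at (145.00, 75.00).
hole: A = −π·42² = -5541.77, centroid at (114.00, 86.00).
ΣA = 37958.23 mm²
ΣAX̄ = (43500.00)(145.00) + (-5541.77)(114.00) = 5675738.28 mm³
ΣAȲ = (43500.00)(75.00) + (-5541.77)(86.00) = 2785907.83 mm³
X̄ = 5675738.28 / 37958.23 = 149.53 mm
Ȳ = 2785907.83 / 37958.23 = 73.39 mm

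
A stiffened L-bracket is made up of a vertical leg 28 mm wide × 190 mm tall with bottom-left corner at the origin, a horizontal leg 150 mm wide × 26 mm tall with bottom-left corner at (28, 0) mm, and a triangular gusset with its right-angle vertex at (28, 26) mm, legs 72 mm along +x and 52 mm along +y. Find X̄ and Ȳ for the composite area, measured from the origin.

X̄ = 51.71 mm, Ȳ = 57.45 mm

vertical leg: A = 28 × 190 = 5320.00, centroid at (14.00, 95.00).
horizontal leg: A = 150 × 26 = 3900.00, centroid at (103.00, 13.00).
gusset: A = ½·72·52 = 1872.00, centroid at (52.00, 43.33).
ΣA = 11092.00 mm²
ΣAX̄ = (5320.00)(14.00) + (3900.00)(103.00) + (1872.00)(52.00) = 573524.00 mm³
ΣAȲ = (5320.00)(95.00) + (3900.00)(13.00) + (1872.00)(43.33) = 637220.00 mm³
X̄ = 573524.00 / 11092.00 = 51.71 mm
Ȳ = 637220.00 / 11092.00 = 57.45 mm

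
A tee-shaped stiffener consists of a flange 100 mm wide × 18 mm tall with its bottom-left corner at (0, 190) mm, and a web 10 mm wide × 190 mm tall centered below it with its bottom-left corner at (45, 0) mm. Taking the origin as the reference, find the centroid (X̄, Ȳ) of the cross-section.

web: A = 10 × 190 = 1900.00, centroid at (50.00, 95.00).
flange: A = 100 × 18 = 1800.00, centroid at (50.00, 199.00).
ΣA = 3700.00 mm²
ΣAX̄ = (1900.00)(50.00) + (1800.00)(50.00) = 185000.00 mm³
ΣAȲ = (1900.00)(95.00) + (1800.00)(199.00) = 538700.00 mm³
X̄ = 185000.00 / 3700.00 = 50.00 mm
Ȳ = 538700.00 / 3700.00 = 145.59 mm

X̄ = 50.00 mm, Ȳ = 145.59 mm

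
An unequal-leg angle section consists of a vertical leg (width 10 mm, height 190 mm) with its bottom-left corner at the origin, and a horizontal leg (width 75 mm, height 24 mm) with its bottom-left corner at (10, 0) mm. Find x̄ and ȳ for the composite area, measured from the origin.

vertical leg: A = 10 × 190 = 1900.00, centroid at (5.00, 95.00).
horizontal leg: A = 75 × 24 = 1800.00, centroid at (47.50, 12.00).
ΣA = 3700.00 mm², ΣAx̄ = 95000.00 mm³, ΣAȳ = 202100.00 mm³.
x̄ = 95000.00/3700.00 = 25.68 mm; ȳ = 202100.00/3700.00 = 54.62 mm.

x̄ = 25.68 mm, ȳ = 54.62 mm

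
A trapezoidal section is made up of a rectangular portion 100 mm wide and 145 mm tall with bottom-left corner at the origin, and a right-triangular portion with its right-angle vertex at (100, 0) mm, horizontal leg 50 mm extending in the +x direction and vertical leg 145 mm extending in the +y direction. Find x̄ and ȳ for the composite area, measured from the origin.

rectangular portion: A = 100 × 145 = 14500.00, centroid at (50.00, 72.50).
triangular portion: A = ½·50·145 = 3625.00, centroid at (116.67, 48.33).
ΣA = 18125.00 mm², ΣAx̄ = 1147916.67 mm³, ΣAȳ = 1226458.33 mm³.
x̄ = 1147916.67/18125.00 = 63.33 mm; ȳ = 1226458.33/18125.00 = 67.67 mm.

x̄ = 63.33 mm, ȳ = 67.67 mm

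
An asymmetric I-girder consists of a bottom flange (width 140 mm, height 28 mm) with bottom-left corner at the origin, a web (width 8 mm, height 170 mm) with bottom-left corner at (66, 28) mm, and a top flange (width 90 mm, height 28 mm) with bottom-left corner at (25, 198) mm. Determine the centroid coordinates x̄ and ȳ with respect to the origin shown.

bottom flange: A = 140 × 28 = 3920.00, centroid at (70.00, 14.00).
web: A = 8 × 170 = 1360.00, centroid at (70.00, 113.00).
top flange: A = 90 × 28 = 2520.00, centroid at (70.00, 212.00).
ΣA = 7800.00 mm², ΣAx̄ = 546000.00 mm³, ΣAȳ = 742800.00 mm³.
x̄ = 546000.00/7800.00 = 70.00 mm; ȳ = 742800.00/7800.00 = 95.23 mm.

x̄ = 70.00 mm, ȳ = 95.23 mm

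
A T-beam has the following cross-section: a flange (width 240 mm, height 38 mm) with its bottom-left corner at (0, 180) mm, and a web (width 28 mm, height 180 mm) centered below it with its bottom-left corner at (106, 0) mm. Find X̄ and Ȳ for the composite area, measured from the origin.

Part | A | x̄ᵢ | ȳᵢ | A·x̄ᵢ | A·ȳᵢ
web | 5040.00 | 120.00 | 90.00 | 604800.00 | 453600.00
flange | 9120.00 | 120.00 | 199.00 | 1094400.00 | 1814880.00
Σ | 14160.00 |  |  | 1699200.00 | 2268480.00
X̄ = 1699200.00 / 14160.00 = 120.00 mm
Ȳ = 2268480.00 / 14160.00 = 160.20 mm

X̄ = 120.00 mm, Ȳ = 160.20 mm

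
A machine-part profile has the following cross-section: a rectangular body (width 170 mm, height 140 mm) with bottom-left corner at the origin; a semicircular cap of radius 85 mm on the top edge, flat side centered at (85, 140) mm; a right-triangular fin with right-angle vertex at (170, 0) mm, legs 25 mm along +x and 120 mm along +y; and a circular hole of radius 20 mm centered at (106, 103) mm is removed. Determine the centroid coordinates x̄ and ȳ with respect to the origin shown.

x̄ = 88.21 mm, ȳ = 101.57 mm

rectangular body: A = 170 × 140 = 23800.00, centroid at (85.00, 70.00).
semicircular top: A = ½π·85² = 11349.00, centroid at (85.00, 176.08).
triangular fin: A = ½·25·120 = 1500.00, centroid at (178.33, 40.00).
hole: A = −π·20² = -1256.64, centroid at (106.00, 103.00).
ΣA = 35392.37 mm², ΣAx̄ = 3121961.77 mm³, ΣAȳ = 3594843.53 mm³.
x̄ = 3121961.77/35392.37 = 88.21 mm; ȳ = 3594843.53/35392.37 = 101.57 mm.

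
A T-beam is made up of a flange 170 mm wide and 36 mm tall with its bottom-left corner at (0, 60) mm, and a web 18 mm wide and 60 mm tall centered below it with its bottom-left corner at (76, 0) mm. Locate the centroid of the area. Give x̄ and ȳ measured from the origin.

x̄ = 85.00 mm, ȳ = 70.80 mm

Part | A | x̄ᵢ | ȳᵢ | A·x̄ᵢ | A·ȳᵢ
web | 1080.00 | 85.00 | 30.00 | 91800.00 | 32400.00
flange | 6120.00 | 85.00 | 78.00 | 520200.00 | 477360.00
Σ | 7200.00 |  |  | 612000.00 | 509760.00
x̄ = 612000.00 / 7200.00 = 85.00 mm
ȳ = 509760.00 / 7200.00 = 70.80 mm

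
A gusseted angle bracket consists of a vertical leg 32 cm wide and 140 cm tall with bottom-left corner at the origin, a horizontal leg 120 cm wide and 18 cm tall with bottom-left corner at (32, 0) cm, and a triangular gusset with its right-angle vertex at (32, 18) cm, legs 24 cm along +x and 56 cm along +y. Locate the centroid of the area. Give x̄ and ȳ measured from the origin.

x̄ = 40.66 cm, ȳ = 48.92 cm

vertical leg: A = 32 × 140 = 4480.00, centroid at (16.00, 70.00).
horizontal leg: A = 120 × 18 = 2160.00, centroid at (92.00, 9.00).
gusset: A = ½·24·56 = 672.00, centroid at (40.00, 36.67).
ΣA = 7312.00 cm²
ΣAx̄ = (4480.00)(16.00) + (2160.00)(92.00) + (672.00)(40.00) = 297280.00 cm³
ΣAȳ = (4480.00)(70.00) + (2160.00)(9.00) + (672.00)(36.67) = 357680.00 cm³
x̄ = 297280.00 / 7312.00 = 40.66 cm
ȳ = 357680.00 / 7312.00 = 48.92 cm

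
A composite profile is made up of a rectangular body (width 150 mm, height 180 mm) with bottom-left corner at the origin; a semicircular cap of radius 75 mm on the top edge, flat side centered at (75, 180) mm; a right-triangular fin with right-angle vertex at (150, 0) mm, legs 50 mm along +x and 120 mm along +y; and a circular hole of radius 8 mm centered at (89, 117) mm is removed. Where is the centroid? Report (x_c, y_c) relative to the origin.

rectangular body: A = 150 × 180 = 27000.00, centroid at (75.00, 90.00).
semicircular top: A = ½π·75² = 8835.73, centroid at (75.00, 211.83).
triangular fin: A = ½·50·120 = 3000.00, centroid at (166.67, 40.00).
hole: A = −π·8² = -201.06, centroid at (89.00, 117.00).
ΣA = 38634.67 mm², ΣAx_c = 3169785.19 mm³, ΣAy_c = 4398157.04 mm³.
x_c = 3169785.19/38634.67 = 82.05 mm; y_c = 4398157.04/38634.67 = 113.84 mm.

x_c = 82.05 mm, y_c = 113.84 mm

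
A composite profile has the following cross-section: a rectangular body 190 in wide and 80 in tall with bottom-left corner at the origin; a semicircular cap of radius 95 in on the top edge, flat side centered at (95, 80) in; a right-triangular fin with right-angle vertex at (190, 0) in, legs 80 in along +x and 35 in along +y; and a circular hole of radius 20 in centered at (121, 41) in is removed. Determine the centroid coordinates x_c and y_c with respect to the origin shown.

rectangular body: A = 190 × 80 = 15200.00, centroid at (95.00, 40.00).
semicircular top: A = ½π·95² = 14176.44, centroid at (95.00, 120.32).
triangular fin: A = ½·80·35 = 1400.00, centroid at (216.67, 11.67).
hole: A = −π·20² = -1256.64, centroid at (121.00, 41.00).
ΣA = 29519.80 in², ΣAx_c = 2942041.75 in³, ΣAy_c = 2278509.50 in³.
x_c = 2942041.75/29519.80 = 99.66 in; y_c = 2278509.50/29519.80 = 77.19 in.

x_c = 99.66 in, y_c = 77.19 in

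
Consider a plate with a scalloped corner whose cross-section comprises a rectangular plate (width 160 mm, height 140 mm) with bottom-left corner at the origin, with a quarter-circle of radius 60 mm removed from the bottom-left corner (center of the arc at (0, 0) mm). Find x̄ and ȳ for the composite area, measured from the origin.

plate: A = 160 × 140 = 22400.00, centroid at (80.00, 70.00).
removed quarter-circle: A = −¼π·60² = -2827.43, centroid at (25.46, 25.46).
ΣA = 19572.57 mm²
ΣAx̄ = (22400.00)(80.00) + (-2827.43)(25.46) = 1720000.00 mm³
ΣAȳ = (22400.00)(70.00) + (-2827.43)(25.46) = 1496000.00 mm³
x̄ = 1720000.00 / 19572.57 = 87.88 mm
ȳ = 1496000.00 / 19572.57 = 76.43 mm

x̄ = 87.88 mm, ȳ = 76.43 mm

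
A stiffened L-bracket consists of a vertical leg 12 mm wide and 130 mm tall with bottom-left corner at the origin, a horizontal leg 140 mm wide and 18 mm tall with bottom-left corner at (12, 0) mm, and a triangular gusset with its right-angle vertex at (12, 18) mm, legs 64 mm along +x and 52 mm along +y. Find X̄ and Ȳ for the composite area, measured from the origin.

Part | A | x̄ᵢ | ȳᵢ | A·x̄ᵢ | A·ȳᵢ
vertical leg | 1560.00 | 6.00 | 65.00 | 9360.00 | 101400.00
horizontal leg | 2520.00 | 82.00 | 9.00 | 206640.00 | 22680.00
gusset | 1664.00 | 33.33 | 35.33 | 55466.67 | 58794.67
Σ | 5744.00 |  |  | 271466.67 | 182874.67
X̄ = 271466.67 / 5744.00 = 47.26 mm
Ȳ = 182874.67 / 5744.00 = 31.84 mm

X̄ = 47.26 mm, Ȳ = 31.84 mm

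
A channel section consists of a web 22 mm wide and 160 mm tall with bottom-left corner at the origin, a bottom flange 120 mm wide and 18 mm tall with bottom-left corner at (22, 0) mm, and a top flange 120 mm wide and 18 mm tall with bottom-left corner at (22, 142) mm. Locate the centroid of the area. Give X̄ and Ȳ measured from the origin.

X̄ = 50.12 mm, Ȳ = 80.00 mm

web: A = 22 × 160 = 3520.00, centroid at (11.00, 80.00).
bottom flange: A = 120 × 18 = 2160.00, centroid at (82.00, 9.00).
top flange: A = 120 × 18 = 2160.00, centroid at (82.00, 151.00).
ΣA = 7840.00 mm²
ΣAX̄ = (3520.00)(11.00) + (2160.00)(82.00) + (2160.00)(82.00) = 392960.00 mm³
ΣAȲ = (3520.00)(80.00) + (2160.00)(9.00) + (2160.00)(151.00) = 627200.00 mm³
X̄ = 392960.00 / 7840.00 = 50.12 mm
Ȳ = 627200.00 / 7840.00 = 80.00 mm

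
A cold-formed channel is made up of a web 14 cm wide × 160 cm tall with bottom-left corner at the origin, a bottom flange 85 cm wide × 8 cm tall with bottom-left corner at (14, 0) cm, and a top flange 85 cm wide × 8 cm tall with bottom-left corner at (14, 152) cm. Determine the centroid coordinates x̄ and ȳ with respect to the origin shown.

web: A = 14 × 160 = 2240.00, centroid at (7.00, 80.00).
bottom flange: A = 85 × 8 = 680.00, centroid at (56.50, 4.00).
top flange: A = 85 × 8 = 680.00, centroid at (56.50, 156.00).
ΣA = 3600.00 cm²
ΣAx̄ = (2240.00)(7.00) + (680.00)(56.50) + (680.00)(56.50) = 92520.00 cm³
ΣAȳ = (2240.00)(80.00) + (680.00)(4.00) + (680.00)(156.00) = 288000.00 cm³
x̄ = 92520.00 / 3600.00 = 25.70 cm
ȳ = 288000.00 / 3600.00 = 80.00 cm

x̄ = 25.70 cm, ȳ = 80.00 cm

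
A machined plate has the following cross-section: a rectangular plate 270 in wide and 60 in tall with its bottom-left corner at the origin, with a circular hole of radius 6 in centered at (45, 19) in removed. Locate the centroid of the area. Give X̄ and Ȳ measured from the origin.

plate: A = 270 × 60 = 16200.00, centroid at (135.00, 30.00).
hole: A = −π·6² = -113.10, centroid at (45.00, 19.00).
ΣA = 16086.90 in², ΣAX̄ = 2181910.62 in³, ΣAȲ = 483851.15 in³.
X̄ = 2181910.62/16086.90 = 135.63 in; Ȳ = 483851.15/16086.90 = 30.08 in.

X̄ = 135.63 in, Ȳ = 30.08 in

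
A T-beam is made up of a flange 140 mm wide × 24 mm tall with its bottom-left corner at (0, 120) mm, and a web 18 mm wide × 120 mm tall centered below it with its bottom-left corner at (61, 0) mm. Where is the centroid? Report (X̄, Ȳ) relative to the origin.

Part | A | x̄ᵢ | ȳᵢ | A·x̄ᵢ | A·ȳᵢ
web | 2160.00 | 70.00 | 60.00 | 151200.00 | 129600.00
flange | 3360.00 | 70.00 | 132.00 | 235200.00 | 443520.00
Σ | 5520.00 |  |  | 386400.00 | 573120.00
X̄ = 386400.00 / 5520.00 = 70.00 mm
Ȳ = 573120.00 / 5520.00 = 103.83 mm

X̄ = 70.00 mm, Ȳ = 103.83 mm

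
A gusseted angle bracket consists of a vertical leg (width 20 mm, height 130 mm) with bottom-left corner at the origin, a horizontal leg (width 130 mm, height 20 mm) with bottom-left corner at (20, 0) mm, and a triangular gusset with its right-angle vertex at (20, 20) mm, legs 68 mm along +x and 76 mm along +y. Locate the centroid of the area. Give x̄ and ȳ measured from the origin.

Part | A | x̄ᵢ | ȳᵢ | A·x̄ᵢ | A·ȳᵢ
vertical leg | 2600.00 | 10.00 | 65.00 | 26000.00 | 169000.00
horizontal leg | 2600.00 | 85.00 | 10.00 | 221000.00 | 26000.00
gusset | 2584.00 | 42.67 | 45.33 | 110250.67 | 117141.33
Σ | 7784.00 |  |  | 357250.67 | 312141.33
x̄ = 357250.67 / 7784.00 = 45.90 mm
ȳ = 312141.33 / 7784.00 = 40.10 mm

x̄ = 45.90 mm, ȳ = 40.10 mm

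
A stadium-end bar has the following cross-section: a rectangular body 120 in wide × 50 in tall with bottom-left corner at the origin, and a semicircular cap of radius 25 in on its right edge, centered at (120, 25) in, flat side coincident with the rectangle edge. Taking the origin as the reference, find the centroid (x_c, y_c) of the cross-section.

x_c = 69.93 in, y_c = 25.00 in

rectangular body: A = 120 × 50 = 6000.00, centroid at (60.00, 25.00).
semicircular end: A = ½π·25² = 981.75, centroid at (130.61, 25.00).
ΣA = 6981.75 in², ΣAx_c = 488226.39 in³, ΣAy_c = 174543.69 in³.
x_c = 488226.39/6981.75 = 69.93 in; y_c = 174543.69/6981.75 = 25.00 in.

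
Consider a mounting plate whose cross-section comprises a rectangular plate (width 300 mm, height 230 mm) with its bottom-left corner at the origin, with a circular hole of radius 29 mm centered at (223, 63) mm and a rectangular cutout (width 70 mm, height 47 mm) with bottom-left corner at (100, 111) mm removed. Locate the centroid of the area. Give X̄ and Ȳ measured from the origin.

X̄ = 147.72 mm, Ȳ = 116.16 mm

Part | A | x̄ᵢ | ȳᵢ | A·x̄ᵢ | A·ȳᵢ
plate | 69000.00 | 150.00 | 115.00 | 10350000.00 | 7935000.00
hole 1 | -2642.08 | 223.00 | 63.00 | -589183.71 | -166451.00
hole 2 | -3290.00 | 135.00 | 134.50 | -444150.00 | -442505.00
Σ | 63067.92 |  |  | 9316666.29 | 7326044.00
X̄ = 9316666.29 / 63067.92 = 147.72 mm
Ȳ = 7326044.00 / 63067.92 = 116.16 mm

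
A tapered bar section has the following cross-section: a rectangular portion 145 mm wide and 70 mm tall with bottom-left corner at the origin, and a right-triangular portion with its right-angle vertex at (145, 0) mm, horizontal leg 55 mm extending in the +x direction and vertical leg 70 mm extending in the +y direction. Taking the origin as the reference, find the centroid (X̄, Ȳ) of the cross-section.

rectangular portion: A = 145 × 70 = 10150.00, centroid at (72.50, 35.00).
triangular portion: A = ½·55·70 = 1925.00, centroid at (163.33, 23.33).
ΣA = 12075.00 mm², ΣAX̄ = 1050291.67 mm³, ΣAȲ = 400166.67 mm³.
X̄ = 1050291.67/12075.00 = 86.98 mm; Ȳ = 400166.67/12075.00 = 33.14 mm.

X̄ = 86.98 mm, Ȳ = 33.14 mm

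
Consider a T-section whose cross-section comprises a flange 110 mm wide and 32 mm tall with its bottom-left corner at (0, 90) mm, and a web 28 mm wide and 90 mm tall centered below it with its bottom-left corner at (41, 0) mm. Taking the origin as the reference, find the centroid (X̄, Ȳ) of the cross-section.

web: A = 28 × 90 = 2520.00, centroid at (55.00, 45.00).
flange: A = 110 × 32 = 3520.00, centroid at (55.00, 106.00).
ΣA = 6040.00 mm²
ΣAX̄ = (2520.00)(55.00) + (3520.00)(55.00) = 332200.00 mm³
ΣAȲ = (2520.00)(45.00) + (3520.00)(106.00) = 486520.00 mm³
X̄ = 332200.00 / 6040.00 = 55.00 mm
Ȳ = 486520.00 / 6040.00 = 80.55 mm

X̄ = 55.00 mm, Ȳ = 80.55 mm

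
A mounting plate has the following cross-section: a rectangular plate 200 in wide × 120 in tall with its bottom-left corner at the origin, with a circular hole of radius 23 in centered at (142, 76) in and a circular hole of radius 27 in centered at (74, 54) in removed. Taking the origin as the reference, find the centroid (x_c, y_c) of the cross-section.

x_c = 99.49 in, y_c = 59.36 in

Part | A | x̄ᵢ | ȳᵢ | A·x̄ᵢ | A·ȳᵢ
plate | 24000.00 | 100.00 | 60.00 | 2400000.00 | 1440000.00
hole 1 | -1661.90 | 142.00 | 76.00 | -235990.16 | -126304.59
hole 2 | -2290.22 | 74.00 | 54.00 | -169476.36 | -123671.94
Σ | 20047.88 |  |  | 1994533.49 | 1190023.47
x_c = 1994533.49 / 20047.88 = 99.49 in
y_c = 1190023.47 / 20047.88 = 59.36 in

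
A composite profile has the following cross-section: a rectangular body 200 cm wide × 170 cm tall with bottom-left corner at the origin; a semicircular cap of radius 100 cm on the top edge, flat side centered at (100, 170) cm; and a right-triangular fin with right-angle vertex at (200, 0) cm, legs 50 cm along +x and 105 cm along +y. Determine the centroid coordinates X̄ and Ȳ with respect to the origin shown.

X̄ = 105.85 cm, Ȳ = 120.74 cm

Part | A | x̄ᵢ | ȳᵢ | A·x̄ᵢ | A·ȳᵢ
rectangular body | 34000.00 | 100.00 | 85.00 | 3400000.00 | 2890000.00
semicircular top | 15707.96 | 100.00 | 212.44 | 1570796.33 | 3337020.42
triangular fin | 2625.00 | 216.67 | 35.00 | 568750.00 | 91875.00
Σ | 52332.96 |  |  | 5539546.33 | 6318895.42
X̄ = 5539546.33 / 52332.96 = 105.85 cm
Ȳ = 6318895.42 / 52332.96 = 120.74 cm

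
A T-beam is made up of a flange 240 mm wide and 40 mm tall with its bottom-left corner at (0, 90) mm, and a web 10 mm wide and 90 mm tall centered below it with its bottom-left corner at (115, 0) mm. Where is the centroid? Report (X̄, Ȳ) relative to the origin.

web: A = 10 × 90 = 900.00, centroid at (120.00, 45.00).
flange: A = 240 × 40 = 9600.00, centroid at (120.00, 110.00).
ΣA = 10500.00 mm²
ΣAX̄ = (900.00)(120.00) + (9600.00)(120.00) = 1260000.00 mm³
ΣAȲ = (900.00)(45.00) + (9600.00)(110.00) = 1096500.00 mm³
X̄ = 1260000.00 / 10500.00 = 120.00 mm
Ȳ = 1096500.00 / 10500.00 = 104.43 mm

X̄ = 120.00 mm, Ȳ = 104.43 mm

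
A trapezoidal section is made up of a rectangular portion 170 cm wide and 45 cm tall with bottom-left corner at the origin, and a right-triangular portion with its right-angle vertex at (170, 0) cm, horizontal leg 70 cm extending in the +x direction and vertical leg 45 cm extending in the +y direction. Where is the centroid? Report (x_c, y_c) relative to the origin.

x_c = 103.50 cm, y_c = 21.22 cm

rectangular portion: A = 170 × 45 = 7650.00, centroid at (85.00, 22.50).
triangular portion: A = ½·70·45 = 1575.00, centroid at (193.33, 15.00).
ΣA = 9225.00 cm², ΣAx_c = 954750.00 cm³, ΣAy_c = 195750.00 cm³.
x_c = 954750.00/9225.00 = 103.50 cm; y_c = 195750.00/9225.00 = 21.22 cm.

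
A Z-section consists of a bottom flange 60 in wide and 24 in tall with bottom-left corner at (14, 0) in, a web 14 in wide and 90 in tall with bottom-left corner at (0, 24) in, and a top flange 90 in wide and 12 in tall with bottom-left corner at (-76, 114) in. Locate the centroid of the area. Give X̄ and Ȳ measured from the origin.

Part | A | x̄ᵢ | ȳᵢ | A·x̄ᵢ | A·ȳᵢ
bottom flange | 1440.00 | 44.00 | 12.00 | 63360.00 | 17280.00
web | 1260.00 | 7.00 | 69.00 | 8820.00 | 86940.00
top flange | 1080.00 | -31.00 | 120.00 | -33480.00 | 129600.00
Σ | 3780.00 |  |  | 38700.00 | 233820.00
X̄ = 38700.00 / 3780.00 = 10.24 in
Ȳ = 233820.00 / 3780.00 = 61.86 in

X̄ = 10.24 in, Ȳ = 61.86 in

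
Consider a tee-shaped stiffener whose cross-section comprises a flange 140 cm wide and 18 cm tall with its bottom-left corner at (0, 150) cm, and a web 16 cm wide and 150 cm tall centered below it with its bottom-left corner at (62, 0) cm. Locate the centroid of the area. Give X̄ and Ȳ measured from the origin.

X̄ = 70.00 cm, Ȳ = 118.02 cm

web: A = 16 × 150 = 2400.00, centroid at (70.00, 75.00).
flange: A = 140 × 18 = 2520.00, centroid at (70.00, 159.00).
ΣA = 4920.00 cm², ΣAX̄ = 344400.00 cm³, ΣAȲ = 580680.00 cm³.
X̄ = 344400.00/4920.00 = 70.00 cm; Ȳ = 580680.00/4920.00 = 118.02 cm.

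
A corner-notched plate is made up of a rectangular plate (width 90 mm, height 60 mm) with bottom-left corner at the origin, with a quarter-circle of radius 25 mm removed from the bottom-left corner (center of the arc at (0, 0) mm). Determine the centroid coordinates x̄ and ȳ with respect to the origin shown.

x̄ = 48.44 mm, ȳ = 31.94 mm

plate: A = 90 × 60 = 5400.00, centroid at (45.00, 30.00).
removed quarter-circle: A = −¼π·25² = -490.87, centroid at (10.61, 10.61).
ΣA = 4909.13 mm²
ΣAx̄ = (5400.00)(45.00) + (-490.87)(10.61) = 237791.67 mm³
ΣAȳ = (5400.00)(30.00) + (-490.87)(10.61) = 156791.67 mm³
x̄ = 237791.67 / 4909.13 = 48.44 mm
ȳ = 156791.67 / 4909.13 = 31.94 mm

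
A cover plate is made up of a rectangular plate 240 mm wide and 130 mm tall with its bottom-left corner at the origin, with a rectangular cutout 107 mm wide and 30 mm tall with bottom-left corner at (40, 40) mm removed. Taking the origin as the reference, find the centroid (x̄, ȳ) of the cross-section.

Part | A | x̄ᵢ | ȳᵢ | A·x̄ᵢ | A·ȳᵢ
plate | 31200.00 | 120.00 | 65.00 | 3744000.00 | 2028000.00
hole | -3210.00 | 93.50 | 55.00 | -300135.00 | -176550.00
Σ | 27990.00 |  |  | 3443865.00 | 1851450.00
x̄ = 3443865.00 / 27990.00 = 123.04 mm
ȳ = 1851450.00 / 27990.00 = 66.15 mm

x̄ = 123.04 mm, ȳ = 66.15 mm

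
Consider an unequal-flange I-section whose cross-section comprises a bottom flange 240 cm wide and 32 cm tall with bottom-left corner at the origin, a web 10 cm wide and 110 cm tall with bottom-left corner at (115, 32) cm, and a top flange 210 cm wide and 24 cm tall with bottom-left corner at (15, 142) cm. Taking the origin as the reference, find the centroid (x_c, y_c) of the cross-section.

bottom flange: A = 240 × 32 = 7680.00, centroid at (120.00, 16.00).
web: A = 10 × 110 = 1100.00, centroid at (120.00, 87.00).
top flange: A = 210 × 24 = 5040.00, centroid at (120.00, 154.00).
ΣA = 13820.00 cm², ΣAx_c = 1658400.00 cm³, ΣAy_c = 994740.00 cm³.
x_c = 1658400.00/13820.00 = 120.00 cm; y_c = 994740.00/13820.00 = 71.98 cm.

x_c = 120.00 cm, y_c = 71.98 cm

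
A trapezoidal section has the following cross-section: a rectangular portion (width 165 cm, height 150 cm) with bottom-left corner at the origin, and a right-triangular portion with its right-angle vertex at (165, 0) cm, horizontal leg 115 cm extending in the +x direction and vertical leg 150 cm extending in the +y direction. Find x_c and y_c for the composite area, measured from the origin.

x_c = 113.73 cm, y_c = 68.54 cm

rectangular portion: A = 165 × 150 = 24750.00, centroid at (82.50, 75.00).
triangular portion: A = ½·115·150 = 8625.00, centroid at (203.33, 50.00).
ΣA = 33375.00 cm²
ΣAx_c = (24750.00)(82.50) + (8625.00)(203.33) = 3795625.00 cm³
ΣAy_c = (24750.00)(75.00) + (8625.00)(50.00) = 2287500.00 cm³
x_c = 3795625.00 / 33375.00 = 113.73 cm
y_c = 2287500.00 / 33375.00 = 68.54 cm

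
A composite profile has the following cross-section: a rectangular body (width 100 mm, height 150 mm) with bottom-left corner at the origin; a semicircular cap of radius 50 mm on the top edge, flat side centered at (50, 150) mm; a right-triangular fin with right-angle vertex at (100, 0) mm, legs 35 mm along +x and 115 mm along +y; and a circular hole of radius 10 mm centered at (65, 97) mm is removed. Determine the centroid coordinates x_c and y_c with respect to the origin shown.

Part | A | x̄ᵢ | ȳᵢ | A·x̄ᵢ | A·ȳᵢ
rectangular body | 15000.00 | 50.00 | 75.00 | 750000.00 | 1125000.00
semicircular top | 3926.99 | 50.00 | 171.22 | 196349.54 | 672381.96
triangular fin | 2012.50 | 111.67 | 38.33 | 224729.17 | 77145.83
hole | -314.16 | 65.00 | 97.00 | -20420.35 | -30473.45
Σ | 20625.33 |  |  | 1150658.36 | 1844054.34
x_c = 1150658.36 / 20625.33 = 55.79 mm
y_c = 1844054.34 / 20625.33 = 89.41 mm

x_c = 55.79 mm, y_c = 89.41 mm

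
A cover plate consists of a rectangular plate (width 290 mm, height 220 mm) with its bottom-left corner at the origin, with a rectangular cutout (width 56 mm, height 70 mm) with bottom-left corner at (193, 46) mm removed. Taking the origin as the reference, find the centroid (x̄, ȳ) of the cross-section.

x̄ = 140.02 mm, ȳ = 111.90 mm

plate: A = 290 × 220 = 63800.00, centroid at (145.00, 110.00).
hole: A = −(56 × 70) = -3920.00, centroid at (221.00, 81.00).
ΣA = 59880.00 mm², ΣAx̄ = 8384680.00 mm³, ΣAȳ = 6700480.00 mm³.
x̄ = 8384680.00/59880.00 = 140.02 mm; ȳ = 6700480.00/59880.00 = 111.90 mm.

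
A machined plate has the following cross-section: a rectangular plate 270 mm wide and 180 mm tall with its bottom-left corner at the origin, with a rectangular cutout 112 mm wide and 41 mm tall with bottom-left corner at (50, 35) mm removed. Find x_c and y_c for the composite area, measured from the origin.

plate: A = 270 × 180 = 48600.00, centroid at (135.00, 90.00).
hole: A = −(112 × 41) = -4592.00, centroid at (106.00, 55.50).
ΣA = 44008.00 mm², ΣAx_c = 6074248.00 mm³, ΣAy_c = 4119144.00 mm³.
x_c = 6074248.00/44008.00 = 138.03 mm; y_c = 4119144.00/44008.00 = 93.60 mm.

x_c = 138.03 mm, y_c = 93.60 mm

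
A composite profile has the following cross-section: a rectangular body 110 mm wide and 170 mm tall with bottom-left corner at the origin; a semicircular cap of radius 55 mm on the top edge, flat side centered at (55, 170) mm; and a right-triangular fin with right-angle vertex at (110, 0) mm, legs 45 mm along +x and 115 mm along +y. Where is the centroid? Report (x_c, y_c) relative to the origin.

x_c = 61.96 mm, y_c = 100.13 mm

rectangular body: A = 110 × 170 = 18700.00, centroid at (55.00, 85.00).
semicircular top: A = ½π·55² = 4751.66, centroid at (55.00, 193.34).
triangular fin: A = ½·45·115 = 2587.50, centroid at (125.00, 38.33).
ΣA = 26039.16 mm², ΣAx_c = 1613278.74 mm³, ΣAy_c = 2607386.18 mm³.
x_c = 1613278.74/26039.16 = 61.96 mm; y_c = 2607386.18/26039.16 = 100.13 mm.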